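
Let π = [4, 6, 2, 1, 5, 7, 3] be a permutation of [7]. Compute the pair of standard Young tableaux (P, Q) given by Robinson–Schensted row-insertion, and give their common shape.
P = [1, 3, 7] / [2, 5] / [4, 6];  Q = [1, 2, 6] / [3, 5] / [4, 7];  common shape = (3, 2, 2)

Row-insert the values π_1, π_2, … into P one at a time, bumping the leftmost entry strictly greater than the inserted value down to the next row. The recording tableau Q records, in position (i, j), the step at which that cell was added to P.
  Insert 4 (step 1): P = [4];  Q = [1]
  Insert 6 (step 2): P = [4, 6];  Q = [1, 2]
  Insert 2 (step 3): P = [2, 6] / [4];  Q = [1, 2] / [3]
  Insert 1 (step 4): P = [1, 6] / [2] / [4];  Q = [1, 2] / [3] / [4]
  Insert 5 (step 5): P = [1, 5] / [2, 6] / [4];  Q = [1, 2] / [3, 5] / [4]
  Insert 7 (step 6): P = [1, 5, 7] / [2, 6] / [4];  Q = [1, 2, 6] / [3, 5] / [4]
  Insert 3 (step 7): P = [1, 3, 7] / [2, 5] / [4, 6];  Q = [1, 2, 6] / [3, 5] / [4, 7]
Final shape: (3, 2, 2).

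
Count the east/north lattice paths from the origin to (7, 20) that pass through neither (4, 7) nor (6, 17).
Number of paths = 386562

Inclusion–exclusion. Total paths: C(27, 7) = 888030. Through P₁: C(11, 4)·C(16, 3) = 184800. Through P₂: C(23, 6)·C(4, 1) = 403788. Since P₁ is strictly southwest of P₂, a monotone path through both must visit P₁ then P₂; paths through both = C(11, 4)·C(12, 2)·C(4, 1) = 87120. Avoid both = 888030 − 184800 − 403788 + 87120 = 386562.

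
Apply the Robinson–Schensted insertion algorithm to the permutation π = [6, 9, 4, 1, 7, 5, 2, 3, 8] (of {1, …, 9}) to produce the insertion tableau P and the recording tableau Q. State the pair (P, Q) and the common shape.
P = [1, 2, 3, 8] / [4, 5] / [6, 7] / [9];  Q = [1, 2, 8, 9] / [3, 5] / [4, 6] / [7];  common shape = (4, 2, 2, 1)

Row-insert the values π_1, π_2, … into P one at a time, bumping the leftmost entry strictly greater than the inserted value down to the next row. The recording tableau Q records, in position (i, j), the step at which that cell was added to P.
  Insert 6 (step 1): P = [6];  Q = [1]
  Insert 9 (step 2): P = [6, 9];  Q = [1, 2]
  Insert 4 (step 3): P = [4, 9] / [6];  Q = [1, 2] / [3]
  Insert 1 (step 4): P = [1, 9] / [4] / [6];  Q = [1, 2] / [3] / [4]
  Insert 7 (step 5): P = [1, 7] / [4, 9] / [6];  Q = [1, 2] / [3, 5] / [4]
  Insert 5 (step 6): P = [1, 5] / [4, 7] / [6, 9];  Q = [1, 2] / [3, 5] / [4, 6]
  Insert 2 (step 7): P = [1, 2] / [4, 5] / [6, 7] / [9];  Q = [1, 2] / [3, 5] / [4, 6] / [7]
  Insert 3 (step 8): P = [1, 2, 3] / [4, 5] / [6, 7] / [9];  Q = [1, 2, 8] / [3, 5] / [4, 6] / [7]
  Insert 8 (step 9): P = [1, 2, 3, 8] / [4, 5] / [6, 7] / [9];  Q = [1, 2, 8, 9] / [3, 5] / [4, 6] / [7]
Final shape: (4, 2, 2, 1).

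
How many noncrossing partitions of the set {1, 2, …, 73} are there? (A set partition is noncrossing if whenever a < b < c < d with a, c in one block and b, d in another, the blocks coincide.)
C_73 = 79463489365077377841208237632349268884500

These noncrossing partitions are counted by the Catalan number C_n = (1/(n + 1)) · C(2n, n). For n = 73: C_73 = (1/74) · C(146, 73) = 5880298213015725960249409584793845897453000/74 = 79463489365077377841208237632349268884500.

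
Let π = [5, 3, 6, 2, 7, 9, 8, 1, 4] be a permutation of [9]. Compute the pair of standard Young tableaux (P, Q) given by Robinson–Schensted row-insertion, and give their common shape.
P = [1, 4, 7, 8] / [2, 6] / [3, 9] / [5];  Q = [1, 3, 5, 6] / [2, 7] / [4, 9] / [8];  common shape = (4, 2, 2, 1)

Row-insert the values π_1, π_2, … into P one at a time, bumping the leftmost entry strictly greater than the inserted value down to the next row. The recording tableau Q records, in position (i, j), the step at which that cell was added to P.
  Insert 5 (step 1): P = [5];  Q = [1]
  Insert 3 (step 2): P = [3] / [5];  Q = [1] / [2]
  Insert 6 (step 3): P = [3, 6] / [5];  Q = [1, 3] / [2]
  Insert 2 (step 4): P = [2, 6] / [3] / [5];  Q = [1, 3] / [2] / [4]
  Insert 7 (step 5): P = [2, 6, 7] / [3] / [5];  Q = [1, 3, 5] / [2] / [4]
  Insert 9 (step 6): P = [2, 6, 7, 9] / [3] / [5];  Q = [1, 3, 5, 6] / [2] / [4]
  Insert 8 (step 7): P = [2, 6, 7, 8] / [3, 9] / [5];  Q = [1, 3, 5, 6] / [2, 7] / [4]
  Insert 1 (step 8): P = [1, 6, 7, 8] / [2, 9] / [3] / [5];  Q = [1, 3, 5, 6] / [2, 7] / [4] / [8]
  Insert 4 (step 9): P = [1, 4, 7, 8] / [2, 6] / [3, 9] / [5];  Q = [1, 3, 5, 6] / [2, 7] / [4, 9] / [8]
Final shape: (4, 2, 2, 1).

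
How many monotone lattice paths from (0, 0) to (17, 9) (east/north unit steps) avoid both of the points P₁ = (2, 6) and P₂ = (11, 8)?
Number of paths = 2583408

Inclusion–exclusion. Total paths: C(26, 17) = 3124550. Through P₁: C(8, 2)·C(18, 15) = 22848. Through P₂: C(19, 11)·C(7, 6) = 529074. Since P₁ is strictly southwest of P₂, a monotone path through both must visit P₁ then P₂; paths through both = C(8, 2)·C(11, 9)·C(7, 6) = 10780. Avoid both = 3124550 − 22848 − 529074 + 10780 = 2583408.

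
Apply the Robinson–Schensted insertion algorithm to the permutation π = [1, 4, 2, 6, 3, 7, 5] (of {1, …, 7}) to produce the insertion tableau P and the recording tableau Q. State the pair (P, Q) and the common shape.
P = [1, 2, 3, 5] / [4, 6, 7];  Q = [1, 2, 4, 6] / [3, 5, 7];  common shape = (4, 3)

Row-insert the values π_1, π_2, … into P one at a time, bumping the leftmost entry strictly greater than the inserted value down to the next row. The recording tableau Q records, in position (i, j), the step at which that cell was added to P.
  Insert 1 (step 1): P = [1];  Q = [1]
  Insert 4 (step 2): P = [1, 4];  Q = [1, 2]
  Insert 2 (step 3): P = [1, 2] / [4];  Q = [1, 2] / [3]
  Insert 6 (step 4): P = [1, 2, 6] / [4];  Q = [1, 2, 4] / [3]
  Insert 3 (step 5): P = [1, 2, 3] / [4, 6];  Q = [1, 2, 4] / [3, 5]
  Insert 7 (step 6): P = [1, 2, 3, 7] / [4, 6];  Q = [1, 2, 4, 6] / [3, 5]
  Insert 5 (step 7): P = [1, 2, 3, 5] / [4, 6, 7];  Q = [1, 2, 4, 6] / [3, 5, 7]
Final shape: (4, 3).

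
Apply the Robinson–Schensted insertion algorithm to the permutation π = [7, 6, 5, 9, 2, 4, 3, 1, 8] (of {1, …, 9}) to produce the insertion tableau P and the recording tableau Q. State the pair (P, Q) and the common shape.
P = [1, 3, 8] / [2, 9] / [4] / [5] / [6] / [7];  Q = [1, 4, 9] / [2, 6] / [3] / [5] / [7] / [8];  common shape = (3, 2, 1, 1, 1, 1)

Row-insert the values π_1, π_2, … into P one at a time, bumping the leftmost entry strictly greater than the inserted value down to the next row. The recording tableau Q records, in position (i, j), the step at which that cell was added to P.
  Insert 7 (step 1): P = [7];  Q = [1]
  Insert 6 (step 2): P = [6] / [7];  Q = [1] / [2]
  Insert 5 (step 3): P = [5] / [6] / [7];  Q = [1] / [2] / [3]
  Insert 9 (step 4): P = [5, 9] / [6] / [7];  Q = [1, 4] / [2] / [3]
  Insert 2 (step 5): P = [2, 9] / [5] / [6] / [7];  Q = [1, 4] / [2] / [3] / [5]
  Insert 4 (step 6): P = [2, 4] / [5, 9] / [6] / [7];  Q = [1, 4] / [2, 6] / [3] / [5]
  Insert 3 (step 7): P = [2, 3] / [4, 9] / [5] / [6] / [7];  Q = [1, 4] / [2, 6] / [3] / [5] / [7]
  Insert 1 (step 8): P = [1, 3] / [2, 9] / [4] / [5] / [6] / [7];  Q = [1, 4] / [2, 6] / [3] / [5] / [7] / [8]
  Insert 8 (step 9): P = [1, 3, 8] / [2, 9] / [4] / [5] / [6] / [7];  Q = [1, 4, 9] / [2, 6] / [3] / [5] / [7] / [8]
Final shape: (3, 2, 1, 1, 1, 1).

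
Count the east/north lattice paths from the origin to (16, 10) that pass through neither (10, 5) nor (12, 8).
Number of paths = 2485249

Inclusion–exclusion. Total paths: C(26, 16) = 5311735. Through P₁: C(15, 10)·C(11, 6) = 1387386. Through P₂: C(20, 12)·C(6, 4) = 1889550. Since P₁ is strictly southwest of P₂, a monotone path through both must visit P₁ then P₂; paths through both = C(15, 10)·C(5, 2)·C(6, 4) = 450450. Avoid both = 5311735 − 1387386 − 1889550 + 450450 = 2485249.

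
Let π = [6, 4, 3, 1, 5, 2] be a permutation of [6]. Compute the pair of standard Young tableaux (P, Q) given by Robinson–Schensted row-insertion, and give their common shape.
P = [1, 2] / [3, 5] / [4] / [6];  Q = [1, 5] / [2, 6] / [3] / [4];  common shape = (2, 2, 1, 1)

Row-insert the values π_1, π_2, … into P one at a time, bumping the leftmost entry strictly greater than the inserted value down to the next row. The recording tableau Q records, in position (i, j), the step at which that cell was added to P.
  Insert 6 (step 1): P = [6];  Q = [1]
  Insert 4 (step 2): P = [4] / [6];  Q = [1] / [2]
  Insert 3 (step 3): P = [3] / [4] / [6];  Q = [1] / [2] / [3]
  Insert 1 (step 4): P = [1] / [3] / [4] / [6];  Q = [1] / [2] / [3] / [4]
  Insert 5 (step 5): P = [1, 5] / [3] / [4] / [6];  Q = [1, 5] / [2] / [3] / [4]
  Insert 2 (step 6): P = [1, 2] / [3, 5] / [4] / [6];  Q = [1, 5] / [2, 6] / [3] / [4]
Final shape: (2, 2, 1, 1).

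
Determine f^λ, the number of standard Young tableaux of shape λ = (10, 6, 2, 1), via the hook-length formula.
# SYT of shape (10, 6, 2, 1) = 3391500

Hook-length formula: f^λ = n! / Π hook(c), product over all cells c of the Young diagram. For λ = (10, 6, 2, 1), n = 19 boxes. Hook lengths by row (left-to-right, top-to-bottom): [13, 11, 9, 8, 7, 6, 4, 3, 2, 1]; [8, 6, 4, 3, 2, 1]; [3, 1]; [1]. Product of hooks = 35867639808. So f^λ = 19! / 35867639808 = 121645100408832000 / 35867639808 = 3391500.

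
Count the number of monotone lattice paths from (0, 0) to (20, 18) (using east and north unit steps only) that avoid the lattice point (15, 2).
Number of paths = 33575233146

Total paths from (0, 0) to (20, 18): C(38, 20) = 33578000610. Paths through (15, 2): (paths (0, 0) → (15, 2)) × (paths (15, 2) → (20, 18)) = C(17, 15) · C(21, 5) = 136 · 20349 = 2767464. Avoidance count = 33578000610 − 2767464 = 33575233146.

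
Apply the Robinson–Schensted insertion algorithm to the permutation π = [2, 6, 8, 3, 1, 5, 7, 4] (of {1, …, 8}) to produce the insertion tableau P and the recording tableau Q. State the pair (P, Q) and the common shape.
P = [1, 3, 4, 7] / [2, 5] / [6, 8];  Q = [1, 2, 3, 7] / [4, 6] / [5, 8];  common shape = (4, 2, 2)

Row-insert the values π_1, π_2, … into P one at a time, bumping the leftmost entry strictly greater than the inserted value down to the next row. The recording tableau Q records, in position (i, j), the step at which that cell was added to P.
  Insert 2 (step 1): P = [2];  Q = [1]
  Insert 6 (step 2): P = [2, 6];  Q = [1, 2]
  Insert 8 (step 3): P = [2, 6, 8];  Q = [1, 2, 3]
  Insert 3 (step 4): P = [2, 3, 8] / [6];  Q = [1, 2, 3] / [4]
  Insert 1 (step 5): P = [1, 3, 8] / [2] / [6];  Q = [1, 2, 3] / [4] / [5]
  Insert 5 (step 6): P = [1, 3, 5] / [2, 8] / [6];  Q = [1, 2, 3] / [4, 6] / [5]
  Insert 7 (step 7): P = [1, 3, 5, 7] / [2, 8] / [6];  Q = [1, 2, 3, 7] / [4, 6] / [5]
  Insert 4 (step 8): P = [1, 3, 4, 7] / [2, 5] / [6, 8];  Q = [1, 2, 3, 7] / [4, 6] / [5, 8]
Final shape: (4, 2, 2).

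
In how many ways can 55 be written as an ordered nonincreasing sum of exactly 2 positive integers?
p(55, 2 parts) = 27

Partitions of n into exactly k parts are in bijection with partitions of n − k into at most k parts (subtract 1 from each part). So p(55, exactly 2) = p(53, parts ≤ 2). Computing via the recurrence p(m, j) = p(m, j−1) + p(m−j, j) gives 27.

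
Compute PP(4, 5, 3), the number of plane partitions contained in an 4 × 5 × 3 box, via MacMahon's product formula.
PP(4, 5, 3) = 116424

Evaluate the triple product over i = 1..4, j = 1..5, k = 1..3. The factors are (2/1) · (3/2) · (4/3) · (3/2) · (4/3) · (5/4) · (4/3) · (5/4) · … (60 factors total). The numerators and denominators telescope so the product is an integer; carrying out the multiplication exactly gives PP(4, 5, 3) = 116424.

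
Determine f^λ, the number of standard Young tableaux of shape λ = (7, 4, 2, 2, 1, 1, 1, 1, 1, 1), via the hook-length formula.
# SYT of shape (7, 4, 2, 2, 1, 1, 1, 1, 1, 1) = 158428270

Hook-length formula: f^λ = n! / Π hook(c), product over all cells c of the Young diagram. For λ = (7, 4, 2, 2, 1, 1, 1, 1, 1, 1), n = 21 boxes. Hook lengths by row (left-to-right, top-to-bottom): [16, 9, 6, 5, 3, 2, 1]; [12, 5, 2, 1]; [9, 2]; [8, 1]; [6]; [5]; [4]; [3]; [2]; [1]. Product of hooks = 322486272000. So f^λ = 21! / 322486272000 = 51090942171709440000 / 322486272000 = 158428270.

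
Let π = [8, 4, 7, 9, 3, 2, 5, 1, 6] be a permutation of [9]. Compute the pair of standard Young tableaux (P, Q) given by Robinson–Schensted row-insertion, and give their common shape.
P = [1, 5, 6] / [2, 7, 9] / [3] / [4] / [8];  Q = [1, 3, 4] / [2, 7, 9] / [5] / [6] / [8];  common shape = (3, 3, 1, 1, 1)

Row-insert the values π_1, π_2, … into P one at a time, bumping the leftmost entry strictly greater than the inserted value down to the next row. The recording tableau Q records, in position (i, j), the step at which that cell was added to P.
  Insert 8 (step 1): P = [8];  Q = [1]
  Insert 4 (step 2): P = [4] / [8];  Q = [1] / [2]
  Insert 7 (step 3): P = [4, 7] / [8];  Q = [1, 3] / [2]
  Insert 9 (step 4): P = [4, 7, 9] / [8];  Q = [1, 3, 4] / [2]
  Insert 3 (step 5): P = [3, 7, 9] / [4] / [8];  Q = [1, 3, 4] / [2] / [5]
  Insert 2 (step 6): P = [2, 7, 9] / [3] / [4] / [8];  Q = [1, 3, 4] / [2] / [5] / [6]
  Insert 5 (step 7): P = [2, 5, 9] / [3, 7] / [4] / [8];  Q = [1, 3, 4] / [2, 7] / [5] / [6]
  Insert 1 (step 8): P = [1, 5, 9] / [2, 7] / [3] / [4] / [8];  Q = [1, 3, 4] / [2, 7] / [5] / [6] / [8]
  Insert 6 (step 9): P = [1, 5, 6] / [2, 7, 9] / [3] / [4] / [8];  Q = [1, 3, 4] / [2, 7, 9] / [5] / [6] / [8]
Final shape: (3, 3, 1, 1, 1).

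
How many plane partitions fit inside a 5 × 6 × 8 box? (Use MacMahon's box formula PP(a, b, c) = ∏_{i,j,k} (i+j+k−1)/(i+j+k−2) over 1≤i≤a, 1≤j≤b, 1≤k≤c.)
PP(5, 6, 8) = 7997986868872

Evaluate the triple product over i = 1..5, j = 1..6, k = 1..8. The factors are (2/1) · (3/2) · (4/3) · (5/4) · (6/5) · (7/6) · (8/7) · (9/8) · … (240 factors total). The numerators and denominators telescope so the product is an integer; carrying out the multiplication exactly gives PP(5, 6, 8) = 7997986868872.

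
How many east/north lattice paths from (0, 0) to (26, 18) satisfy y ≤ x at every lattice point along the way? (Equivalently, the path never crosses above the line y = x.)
Number of paths = 343176898988

By the reflection principle (André's argument), the number of monotone paths to (26, 18) with n ≤ m that never go above y = x is C(44, 26) − C(44, 27) = 1029530696964 − 686353797976 = 343176898988.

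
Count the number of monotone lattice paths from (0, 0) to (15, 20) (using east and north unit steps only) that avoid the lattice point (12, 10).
Number of paths = 3063002404

Total paths from (0, 0) to (15, 20): C(35, 15) = 3247943160. Paths through (12, 10): (paths (0, 0) → (12, 10)) × (paths (12, 10) → (15, 20)) = C(22, 12) · C(13, 3) = 646646 · 286 = 184940756. Avoidance count = 3247943160 − 184940756 = 3063002404.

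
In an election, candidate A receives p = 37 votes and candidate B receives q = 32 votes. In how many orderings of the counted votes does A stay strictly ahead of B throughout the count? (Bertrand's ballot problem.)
Strict-lead orderings = 3423885943288280470

Total orderings of the 69 votes with 37 for A: C(69, 37) = 47249626017378270486. By the Bertrand ballot formula (Cycle Lemma / reflection principle), the number of orderings in which A is strictly ahead of B throughout is (p − q)/(p + q) · C(p + q, p) = (37 − 32)/(37 + 32) · 47249626017378270486 = 3423885943288280470.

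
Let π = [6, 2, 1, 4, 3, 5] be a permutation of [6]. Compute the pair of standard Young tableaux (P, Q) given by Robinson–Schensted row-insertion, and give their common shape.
P = [1, 3, 5] / [2, 4] / [6];  Q = [1, 4, 6] / [2, 5] / [3];  common shape = (3, 2, 1)

Row-insert the values π_1, π_2, … into P one at a time, bumping the leftmost entry strictly greater than the inserted value down to the next row. The recording tableau Q records, in position (i, j), the step at which that cell was added to P.
  Insert 6 (step 1): P = [6];  Q = [1]
  Insert 2 (step 2): P = [2] / [6];  Q = [1] / [2]
  Insert 1 (step 3): P = [1] / [2] / [6];  Q = [1] / [2] / [3]
  Insert 4 (step 4): P = [1, 4] / [2] / [6];  Q = [1, 4] / [2] / [3]
  Insert 3 (step 5): P = [1, 3] / [2, 4] / [6];  Q = [1, 4] / [2, 5] / [3]
  Insert 5 (step 6): P = [1, 3, 5] / [2, 4] / [6];  Q = [1, 4, 6] / [2, 5] / [3]
Final shape: (3, 2, 1).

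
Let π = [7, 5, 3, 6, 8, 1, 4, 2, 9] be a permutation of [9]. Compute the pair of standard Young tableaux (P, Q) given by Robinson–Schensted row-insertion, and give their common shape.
P = [1, 2, 8, 9] / [3, 4] / [5, 6] / [7];  Q = [1, 4, 5, 9] / [2, 7] / [3, 8] / [6];  common shape = (4, 2, 2, 1)

Row-insert the values π_1, π_2, … into P one at a time, bumping the leftmost entry strictly greater than the inserted value down to the next row. The recording tableau Q records, in position (i, j), the step at which that cell was added to P.
  Insert 7 (step 1): P = [7];  Q = [1]
  Insert 5 (step 2): P = [5] / [7];  Q = [1] / [2]
  Insert 3 (step 3): P = [3] / [5] / [7];  Q = [1] / [2] / [3]
  Insert 6 (step 4): P = [3, 6] / [5] / [7];  Q = [1, 4] / [2] / [3]
  Insert 8 (step 5): P = [3, 6, 8] / [5] / [7];  Q = [1, 4, 5] / [2] / [3]
  Insert 1 (step 6): P = [1, 6, 8] / [3] / [5] / [7];  Q = [1, 4, 5] / [2] / [3] / [6]
  Insert 4 (step 7): P = [1, 4, 8] / [3, 6] / [5] / [7];  Q = [1, 4, 5] / [2, 7] / [3] / [6]
  Insert 2 (step 8): P = [1, 2, 8] / [3, 4] / [5, 6] / [7];  Q = [1, 4, 5] / [2, 7] / [3, 8] / [6]
  Insert 9 (step 9): P = [1, 2, 8, 9] / [3, 4] / [5, 6] / [7];  Q = [1, 4, 5, 9] / [2, 7] / [3, 8] / [6]
Final shape: (4, 2, 2, 1).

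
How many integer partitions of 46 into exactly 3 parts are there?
p(46, 3 parts) = 176

Partitions of n into exactly k parts are in bijection with partitions of n − k into at most k parts (subtract 1 from each part). So p(46, exactly 3) = p(43, parts ≤ 3). Computing via the recurrence p(m, j) = p(m, j−1) + p(m−j, j) gives 176.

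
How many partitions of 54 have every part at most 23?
p(54, parts ≤ 23) = 357554

Use the recurrence p(n, m) = p(n, m−1) + p(n−m, m): either the largest part is < m (count p(n, m−1)) or the largest part is exactly m (remove one copy of m, count p(n−m, m)). With p(0, ·) = 1 this gives p(54, parts ≤ 23) = 357554. (By conjugating Young diagrams, this also counts partitions of 54 into at most 23 parts.)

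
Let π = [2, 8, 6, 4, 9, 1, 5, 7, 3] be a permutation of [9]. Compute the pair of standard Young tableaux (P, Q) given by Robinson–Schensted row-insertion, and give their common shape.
P = [1, 3, 5, 7] / [2, 4] / [6, 9] / [8];  Q = [1, 2, 5, 8] / [3, 7] / [4, 9] / [6];  common shape = (4, 2, 2, 1)

Row-insert the values π_1, π_2, … into P one at a time, bumping the leftmost entry strictly greater than the inserted value down to the next row. The recording tableau Q records, in position (i, j), the step at which that cell was added to P.
  Insert 2 (step 1): P = [2];  Q = [1]
  Insert 8 (step 2): P = [2, 8];  Q = [1, 2]
  Insert 6 (step 3): P = [2, 6] / [8];  Q = [1, 2] / [3]
  Insert 4 (step 4): P = [2, 4] / [6] / [8];  Q = [1, 2] / [3] / [4]
  Insert 9 (step 5): P = [2, 4, 9] / [6] / [8];  Q = [1, 2, 5] / [3] / [4]
  Insert 1 (step 6): P = [1, 4, 9] / [2] / [6] / [8];  Q = [1, 2, 5] / [3] / [4] / [6]
  Insert 5 (step 7): P = [1, 4, 5] / [2, 9] / [6] / [8];  Q = [1, 2, 5] / [3, 7] / [4] / [6]
  Insert 7 (step 8): P = [1, 4, 5, 7] / [2, 9] / [6] / [8];  Q = [1, 2, 5, 8] / [3, 7] / [4] / [6]
  Insert 3 (step 9): P = [1, 3, 5, 7] / [2, 4] / [6, 9] / [8];  Q = [1, 2, 5, 8] / [3, 7] / [4, 9] / [6]
Final shape: (4, 2, 2, 1).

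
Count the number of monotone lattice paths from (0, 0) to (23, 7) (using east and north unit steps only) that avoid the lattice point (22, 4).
Number of paths = 1976000

Total paths from (0, 0) to (23, 7): C(30, 23) = 2035800. Paths through (22, 4): (paths (0, 0) → (22, 4)) × (paths (22, 4) → (23, 7)) = C(26, 22) · C(4, 1) = 14950 · 4 = 59800. Avoidance count = 2035800 − 59800 = 1976000.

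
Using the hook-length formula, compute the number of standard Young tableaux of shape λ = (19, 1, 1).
# SYT of shape (19, 1, 1) = 190

Hook-length formula: f^λ = n! / Π hook(c), product over all cells c of the Young diagram. For λ = (19, 1, 1), n = 21 boxes. Hook lengths by row (left-to-right, top-to-bottom): [21, 18, 17, 16, 15, 14, 13, 12, 11, 10, 9, 8, 7, 6, 5, 4, 3, 2, 1]; [2]; [1]. Product of hooks = 268899695640576000. So f^λ = 21! / 268899695640576000 = 51090942171709440000 / 268899695640576000 = 190.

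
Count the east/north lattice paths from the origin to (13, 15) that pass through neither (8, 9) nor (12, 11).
Number of paths = 21273800

Inclusion–exclusion. Total paths: C(28, 13) = 37442160. Through P₁: C(17, 8)·C(11, 5) = 11231220. Through P₂: C(23, 12)·C(5, 1) = 6760390. Since P₁ is strictly southwest of P₂, a monotone path through both must visit P₁ then P₂; paths through both = C(17, 8)·C(6, 4)·C(5, 1) = 1823250. Avoid both = 37442160 − 11231220 − 6760390 + 1823250 = 21273800.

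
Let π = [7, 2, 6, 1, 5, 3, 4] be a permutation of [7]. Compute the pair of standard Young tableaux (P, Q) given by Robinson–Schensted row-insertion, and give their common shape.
P = [1, 3, 4] / [2, 5] / [6] / [7];  Q = [1, 3, 7] / [2, 5] / [4] / [6];  common shape = (3, 2, 1, 1)

Row-insert the values π_1, π_2, … into P one at a time, bumping the leftmost entry strictly greater than the inserted value down to the next row. The recording tableau Q records, in position (i, j), the step at which that cell was added to P.
  Insert 7 (step 1): P = [7];  Q = [1]
  Insert 2 (step 2): P = [2] / [7];  Q = [1] / [2]
  Insert 6 (step 3): P = [2, 6] / [7];  Q = [1, 3] / [2]
  Insert 1 (step 4): P = [1, 6] / [2] / [7];  Q = [1, 3] / [2] / [4]
  Insert 5 (step 5): P = [1, 5] / [2, 6] / [7];  Q = [1, 3] / [2, 5] / [4]
  Insert 3 (step 6): P = [1, 3] / [2, 5] / [6] / [7];  Q = [1, 3] / [2, 5] / [4] / [6]
  Insert 4 (step 7): P = [1, 3, 4] / [2, 5] / [6] / [7];  Q = [1, 3, 7] / [2, 5] / [4] / [6]
Final shape: (3, 2, 1, 1).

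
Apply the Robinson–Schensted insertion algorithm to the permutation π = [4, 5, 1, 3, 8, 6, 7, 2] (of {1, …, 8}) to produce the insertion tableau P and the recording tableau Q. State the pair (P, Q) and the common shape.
P = [1, 2, 6, 7] / [3, 5, 8] / [4];  Q = [1, 2, 5, 7] / [3, 4, 6] / [8];  common shape = (4, 3, 1)

Row-insert the values π_1, π_2, … into P one at a time, bumping the leftmost entry strictly greater than the inserted value down to the next row. The recording tableau Q records, in position (i, j), the step at which that cell was added to P.
  Insert 4 (step 1): P = [4];  Q = [1]
  Insert 5 (step 2): P = [4, 5];  Q = [1, 2]
  Insert 1 (step 3): P = [1, 5] / [4];  Q = [1, 2] / [3]
  Insert 3 (step 4): P = [1, 3] / [4, 5];  Q = [1, 2] / [3, 4]
  Insert 8 (step 5): P = [1, 3, 8] / [4, 5];  Q = [1, 2, 5] / [3, 4]
  Insert 6 (step 6): P = [1, 3, 6] / [4, 5, 8];  Q = [1, 2, 5] / [3, 4, 6]
  Insert 7 (step 7): P = [1, 3, 6, 7] / [4, 5, 8];  Q = [1, 2, 5, 7] / [3, 4, 6]
  Insert 2 (step 8): P = [1, 2, 6, 7] / [3, 5, 8] / [4];  Q = [1, 2, 5, 7] / [3, 4, 6] / [8]
Final shape: (4, 3, 1).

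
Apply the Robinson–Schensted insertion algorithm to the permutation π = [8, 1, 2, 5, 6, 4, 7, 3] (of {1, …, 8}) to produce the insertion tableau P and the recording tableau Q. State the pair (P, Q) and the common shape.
P = [1, 2, 3, 6, 7] / [4] / [5] / [8];  Q = [1, 3, 4, 5, 7] / [2] / [6] / [8];  common shape = (5, 1, 1, 1)

Row-insert the values π_1, π_2, … into P one at a time, bumping the leftmost entry strictly greater than the inserted value down to the next row. The recording tableau Q records, in position (i, j), the step at which that cell was added to P.
  Insert 8 (step 1): P = [8];  Q = [1]
  Insert 1 (step 2): P = [1] / [8];  Q = [1] / [2]
  Insert 2 (step 3): P = [1, 2] / [8];  Q = [1, 3] / [2]
  Insert 5 (step 4): P = [1, 2, 5] / [8];  Q = [1, 3, 4] / [2]
  Insert 6 (step 5): P = [1, 2, 5, 6] / [8];  Q = [1, 3, 4, 5] / [2]
  Insert 4 (step 6): P = [1, 2, 4, 6] / [5] / [8];  Q = [1, 3, 4, 5] / [2] / [6]
  Insert 7 (step 7): P = [1, 2, 4, 6, 7] / [5] / [8];  Q = [1, 3, 4, 5, 7] / [2] / [6]
  Insert 3 (step 8): P = [1, 2, 3, 6, 7] / [4] / [5] / [8];  Q = [1, 3, 4, 5, 7] / [2] / [6] / [8]
Final shape: (5, 1, 1, 1).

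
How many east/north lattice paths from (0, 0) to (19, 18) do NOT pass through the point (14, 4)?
Number of paths = 17637050220

Total paths from (0, 0) to (19, 18): C(37, 19) = 17672631900. Paths through (14, 4): (paths (0, 0) → (14, 4)) × (paths (14, 4) → (19, 18)) = C(18, 14) · C(19, 5) = 3060 · 11628 = 35581680. Avoidance count = 17672631900 − 35581680 = 17637050220.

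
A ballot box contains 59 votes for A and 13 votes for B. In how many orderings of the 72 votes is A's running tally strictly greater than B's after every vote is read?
Strict-lead orderings = 45301992170960

Total orderings of the 72 votes with 59 for A: C(72, 59) = 70907466006720. By the Bertrand ballot formula (Cycle Lemma / reflection principle), the number of orderings in which A is strictly ahead of B throughout is (p − q)/(p + q) · C(p + q, p) = (59 − 13)/(59 + 13) · 70907466006720 = 45301992170960.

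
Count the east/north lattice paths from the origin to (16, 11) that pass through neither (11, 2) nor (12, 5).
Number of paths = 11647779

Inclusion–exclusion. Total paths: C(27, 16) = 13037895. Through P₁: C(13, 11)·C(14, 5) = 156156. Through P₂: C(17, 12)·C(10, 4) = 1299480. Since P₁ is strictly southwest of P₂, a monotone path through both must visit P₁ then P₂; paths through both = C(13, 11)·C(4, 1)·C(10, 4) = 65520. Avoid both = 13037895 − 156156 − 1299480 + 65520 = 11647779.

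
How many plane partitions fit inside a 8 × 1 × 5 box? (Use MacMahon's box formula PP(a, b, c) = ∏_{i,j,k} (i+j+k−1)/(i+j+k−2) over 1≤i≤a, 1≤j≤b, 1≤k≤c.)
PP(8, 1, 5) = 1287

Evaluate the triple product over i = 1..8, j = 1..1, k = 1..5. The factors are (2/1) · (3/2) · (4/3) · (5/4) · (6/5) · (3/2) · (4/3) · (5/4) · … (40 factors total). The numerators and denominators telescope so the product is an integer; carrying out the multiplication exactly gives PP(8, 1, 5) = 1287.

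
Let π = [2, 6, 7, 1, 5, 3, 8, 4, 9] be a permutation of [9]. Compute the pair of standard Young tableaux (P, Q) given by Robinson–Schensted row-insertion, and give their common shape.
P = [1, 3, 4, 8, 9] / [2, 5, 7] / [6];  Q = [1, 2, 3, 7, 9] / [4, 5, 8] / [6];  common shape = (5, 3, 1)

Row-insert the values π_1, π_2, … into P one at a time, bumping the leftmost entry strictly greater than the inserted value down to the next row. The recording tableau Q records, in position (i, j), the step at which that cell was added to P.
  Insert 2 (step 1): P = [2];  Q = [1]
  Insert 6 (step 2): P = [2, 6];  Q = [1, 2]
  Insert 7 (step 3): P = [2, 6, 7];  Q = [1, 2, 3]
  Insert 1 (step 4): P = [1, 6, 7] / [2];  Q = [1, 2, 3] / [4]
  Insert 5 (step 5): P = [1, 5, 7] / [2, 6];  Q = [1, 2, 3] / [4, 5]
  Insert 3 (step 6): P = [1, 3, 7] / [2, 5] / [6];  Q = [1, 2, 3] / [4, 5] / [6]
  Insert 8 (step 7): P = [1, 3, 7, 8] / [2, 5] / [6];  Q = [1, 2, 3, 7] / [4, 5] / [6]
  Insert 4 (step 8): P = [1, 3, 4, 8] / [2, 5, 7] / [6];  Q = [1, 2, 3, 7] / [4, 5, 8] / [6]
  Insert 9 (step 9): P = [1, 3, 4, 8, 9] / [2, 5, 7] / [6];  Q = [1, 2, 3, 7, 9] / [4, 5, 8] / [6]
Final shape: (5, 3, 1).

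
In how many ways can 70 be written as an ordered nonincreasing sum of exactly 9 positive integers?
p(70, 9 parts) = 146520

Partitions of n into exactly k parts are in bijection with partitions of n − k into at most k parts (subtract 1 from each part). So p(70, exactly 9) = p(61, parts ≤ 9). Computing via the recurrence p(m, j) = p(m, j−1) + p(m−j, j) gives 146520.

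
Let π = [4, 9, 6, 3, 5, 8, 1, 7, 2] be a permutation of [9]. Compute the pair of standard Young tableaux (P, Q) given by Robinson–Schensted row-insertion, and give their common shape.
P = [1, 2, 7] / [3, 5, 8] / [4, 6] / [9];  Q = [1, 2, 6] / [3, 5, 8] / [4, 9] / [7];  common shape = (3, 3, 2, 1)

Row-insert the values π_1, π_2, … into P one at a time, bumping the leftmost entry strictly greater than the inserted value down to the next row. The recording tableau Q records, in position (i, j), the step at which that cell was added to P.
  Insert 4 (step 1): P = [4];  Q = [1]
  Insert 9 (step 2): P = [4, 9];  Q = [1, 2]
  Insert 6 (step 3): P = [4, 6] / [9];  Q = [1, 2] / [3]
  Insert 3 (step 4): P = [3, 6] / [4] / [9];  Q = [1, 2] / [3] / [4]
  Insert 5 (step 5): P = [3, 5] / [4, 6] / [9];  Q = [1, 2] / [3, 5] / [4]
  Insert 8 (step 6): P = [3, 5, 8] / [4, 6] / [9];  Q = [1, 2, 6] / [3, 5] / [4]
  Insert 1 (step 7): P = [1, 5, 8] / [3, 6] / [4] / [9];  Q = [1, 2, 6] / [3, 5] / [4] / [7]
  Insert 7 (step 8): P = [1, 5, 7] / [3, 6, 8] / [4] / [9];  Q = [1, 2, 6] / [3, 5, 8] / [4] / [7]
  Insert 2 (step 9): P = [1, 2, 7] / [3, 5, 8] / [4, 6] / [9];  Q = [1, 2, 6] / [3, 5, 8] / [4, 9] / [7]
Final shape: (3, 3, 2, 1).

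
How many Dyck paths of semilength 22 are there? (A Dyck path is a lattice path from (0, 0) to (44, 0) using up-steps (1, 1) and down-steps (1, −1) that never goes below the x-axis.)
C_22 = 91482563640

These Dyck paths are counted by the Catalan number C_n = (1/(n + 1)) · C(2n, n). For n = 22: C_22 = (1/23) · C(44, 22) = 2104098963720/23 = 91482563640.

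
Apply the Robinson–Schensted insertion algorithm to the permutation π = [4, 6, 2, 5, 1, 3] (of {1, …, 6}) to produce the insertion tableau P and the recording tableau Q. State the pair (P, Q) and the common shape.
P = [1, 3] / [2, 5] / [4, 6];  Q = [1, 2] / [3, 4] / [5, 6];  common shape = (2, 2, 2)

Row-insert the values π_1, π_2, … into P one at a time, bumping the leftmost entry strictly greater than the inserted value down to the next row. The recording tableau Q records, in position (i, j), the step at which that cell was added to P.
  Insert 4 (step 1): P = [4];  Q = [1]
  Insert 6 (step 2): P = [4, 6];  Q = [1, 2]
  Insert 2 (step 3): P = [2, 6] / [4];  Q = [1, 2] / [3]
  Insert 5 (step 4): P = [2, 5] / [4, 6];  Q = [1, 2] / [3, 4]
  Insert 1 (step 5): P = [1, 5] / [2, 6] / [4];  Q = [1, 2] / [3, 4] / [5]
  Insert 3 (step 6): P = [1, 3] / [2, 5] / [4, 6];  Q = [1, 2] / [3, 4] / [5, 6]
Final shape: (2, 2, 2).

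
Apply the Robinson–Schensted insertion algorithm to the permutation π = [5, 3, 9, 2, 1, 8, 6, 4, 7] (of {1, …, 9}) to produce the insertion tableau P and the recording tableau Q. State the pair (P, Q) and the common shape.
P = [1, 4, 7] / [2, 6] / [3, 8] / [5, 9];  Q = [1, 3, 9] / [2, 6] / [4, 7] / [5, 8];  common shape = (3, 2, 2, 2)

Row-insert the values π_1, π_2, … into P one at a time, bumping the leftmost entry strictly greater than the inserted value down to the next row. The recording tableau Q records, in position (i, j), the step at which that cell was added to P.
  Insert 5 (step 1): P = [5];  Q = [1]
  Insert 3 (step 2): P = [3] / [5];  Q = [1] / [2]
  Insert 9 (step 3): P = [3, 9] / [5];  Q = [1, 3] / [2]
  Insert 2 (step 4): P = [2, 9] / [3] / [5];  Q = [1, 3] / [2] / [4]
  Insert 1 (step 5): P = [1, 9] / [2] / [3] / [5];  Q = [1, 3] / [2] / [4] / [5]
  Insert 8 (step 6): P = [1, 8] / [2, 9] / [3] / [5];  Q = [1, 3] / [2, 6] / [4] / [5]
  Insert 6 (step 7): P = [1, 6] / [2, 8] / [3, 9] / [5];  Q = [1, 3] / [2, 6] / [4, 7] / [5]
  Insert 4 (step 8): P = [1, 4] / [2, 6] / [3, 8] / [5, 9];  Q = [1, 3] / [2, 6] / [4, 7] / [5, 8]
  Insert 7 (step 9): P = [1, 4, 7] / [2, 6] / [3, 8] / [5, 9];  Q = [1, 3, 9] / [2, 6] / [4, 7] / [5, 8]
Final shape: (3, 2, 2, 2).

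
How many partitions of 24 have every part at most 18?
p(24, parts ≤ 18) = 1556

Use the recurrence p(n, m) = p(n, m−1) + p(n−m, m): either the largest part is < m (count p(n, m−1)) or the largest part is exactly m (remove one copy of m, count p(n−m, m)). With p(0, ·) = 1 this gives p(24, parts ≤ 18) = 1556. (By conjugating Young diagrams, this also counts partitions of 24 into at most 18 parts.)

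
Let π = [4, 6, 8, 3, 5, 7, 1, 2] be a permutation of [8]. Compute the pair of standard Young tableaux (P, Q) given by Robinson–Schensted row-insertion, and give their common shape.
P = [1, 2, 7] / [3, 5, 8] / [4, 6];  Q = [1, 2, 3] / [4, 5, 6] / [7, 8];  common shape = (3, 3, 2)

Row-insert the values π_1, π_2, … into P one at a time, bumping the leftmost entry strictly greater than the inserted value down to the next row. The recording tableau Q records, in position (i, j), the step at which that cell was added to P.
  Insert 4 (step 1): P = [4];  Q = [1]
  Insert 6 (step 2): P = [4, 6];  Q = [1, 2]
  Insert 8 (step 3): P = [4, 6, 8];  Q = [1, 2, 3]
  Insert 3 (step 4): P = [3, 6, 8] / [4];  Q = [1, 2, 3] / [4]
  Insert 5 (step 5): P = [3, 5, 8] / [4, 6];  Q = [1, 2, 3] / [4, 5]
  Insert 7 (step 6): P = [3, 5, 7] / [4, 6, 8];  Q = [1, 2, 3] / [4, 5, 6]
  Insert 1 (step 7): P = [1, 5, 7] / [3, 6, 8] / [4];  Q = [1, 2, 3] / [4, 5, 6] / [7]
  Insert 2 (step 8): P = [1, 2, 7] / [3, 5, 8] / [4, 6];  Q = [1, 2, 3] / [4, 5, 6] / [7, 8]
Final shape: (3, 3, 2).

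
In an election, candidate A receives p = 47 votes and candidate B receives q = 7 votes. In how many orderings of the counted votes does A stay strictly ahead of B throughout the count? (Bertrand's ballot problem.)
Strict-lead orderings = 131185600

Total orderings of the 54 votes with 47 for A: C(54, 47) = 177100560. By the Bertrand ballot formula (Cycle Lemma / reflection principle), the number of orderings in which A is strictly ahead of B throughout is (p − q)/(p + q) · C(p + q, p) = (47 − 7)/(47 + 7) · 177100560 = 131185600.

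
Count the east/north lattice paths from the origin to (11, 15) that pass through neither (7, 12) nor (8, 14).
Number of paths = 5288156

Inclusion–exclusion. Total paths: C(26, 11) = 7726160. Through P₁: C(19, 7)·C(7, 4) = 1763580. Through P₂: C(22, 8)·C(4, 3) = 1279080. Since P₁ is strictly southwest of P₂, a monotone path through both must visit P₁ then P₂; paths through both = C(19, 7)·C(3, 1)·C(4, 3) = 604656. Avoid both = 7726160 − 1763580 − 1279080 + 604656 = 5288156.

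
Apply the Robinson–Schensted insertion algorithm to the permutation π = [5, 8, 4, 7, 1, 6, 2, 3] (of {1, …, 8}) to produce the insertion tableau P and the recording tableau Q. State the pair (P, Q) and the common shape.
P = [1, 2, 3] / [4, 6] / [5, 7] / [8];  Q = [1, 2, 8] / [3, 4] / [5, 6] / [7];  common shape = (3, 2, 2, 1)

Row-insert the values π_1, π_2, … into P one at a time, bumping the leftmost entry strictly greater than the inserted value down to the next row. The recording tableau Q records, in position (i, j), the step at which that cell was added to P.
  Insert 5 (step 1): P = [5];  Q = [1]
  Insert 8 (step 2): P = [5, 8];  Q = [1, 2]
  Insert 4 (step 3): P = [4, 8] / [5];  Q = [1, 2] / [3]
  Insert 7 (step 4): P = [4, 7] / [5, 8];  Q = [1, 2] / [3, 4]
  Insert 1 (step 5): P = [1, 7] / [4, 8] / [5];  Q = [1, 2] / [3, 4] / [5]
  Insert 6 (step 6): P = [1, 6] / [4, 7] / [5, 8];  Q = [1, 2] / [3, 4] / [5, 6]
  Insert 2 (step 7): P = [1, 2] / [4, 6] / [5, 7] / [8];  Q = [1, 2] / [3, 4] / [5, 6] / [7]
  Insert 3 (step 8): P = [1, 2, 3] / [4, 6] / [5, 7] / [8];  Q = [1, 2, 8] / [3, 4] / [5, 6] / [7]
Final shape: (3, 2, 2, 1).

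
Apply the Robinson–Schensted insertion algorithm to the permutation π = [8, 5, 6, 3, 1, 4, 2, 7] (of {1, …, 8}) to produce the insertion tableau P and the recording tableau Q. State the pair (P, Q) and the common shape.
P = [1, 2, 7] / [3, 4] / [5, 6] / [8];  Q = [1, 3, 8] / [2, 6] / [4, 7] / [5];  common shape = (3, 2, 2, 1)

Row-insert the values π_1, π_2, … into P one at a time, bumping the leftmost entry strictly greater than the inserted value down to the next row. The recording tableau Q records, in position (i, j), the step at which that cell was added to P.
  Insert 8 (step 1): P = [8];  Q = [1]
  Insert 5 (step 2): P = [5] / [8];  Q = [1] / [2]
  Insert 6 (step 3): P = [5, 6] / [8];  Q = [1, 3] / [2]
  Insert 3 (step 4): P = [3, 6] / [5] / [8];  Q = [1, 3] / [2] / [4]
  Insert 1 (step 5): P = [1, 6] / [3] / [5] / [8];  Q = [1, 3] / [2] / [4] / [5]
  Insert 4 (step 6): P = [1, 4] / [3, 6] / [5] / [8];  Q = [1, 3] / [2, 6] / [4] / [5]
  Insert 2 (step 7): P = [1, 2] / [3, 4] / [5, 6] / [8];  Q = [1, 3] / [2, 6] / [4, 7] / [5]
  Insert 7 (step 8): P = [1, 2, 7] / [3, 4] / [5, 6] / [8];  Q = [1, 3, 8] / [2, 6] / [4, 7] / [5]
Final shape: (3, 2, 2, 1).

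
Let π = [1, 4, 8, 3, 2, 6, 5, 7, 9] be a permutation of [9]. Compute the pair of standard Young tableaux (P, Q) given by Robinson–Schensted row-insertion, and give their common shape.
P = [1, 2, 5, 7, 9] / [3, 6] / [4, 8];  Q = [1, 2, 3, 8, 9] / [4, 6] / [5, 7];  common shape = (5, 2, 2)

Row-insert the values π_1, π_2, … into P one at a time, bumping the leftmost entry strictly greater than the inserted value down to the next row. The recording tableau Q records, in position (i, j), the step at which that cell was added to P.
  Insert 1 (step 1): P = [1];  Q = [1]
  Insert 4 (step 2): P = [1, 4];  Q = [1, 2]
  Insert 8 (step 3): P = [1, 4, 8];  Q = [1, 2, 3]
  Insert 3 (step 4): P = [1, 3, 8] / [4];  Q = [1, 2, 3] / [4]
  Insert 2 (step 5): P = [1, 2, 8] / [3] / [4];  Q = [1, 2, 3] / [4] / [5]
  Insert 6 (step 6): P = [1, 2, 6] / [3, 8] / [4];  Q = [1, 2, 3] / [4, 6] / [5]
  Insert 5 (step 7): P = [1, 2, 5] / [3, 6] / [4, 8];  Q = [1, 2, 3] / [4, 6] / [5, 7]
  Insert 7 (step 8): P = [1, 2, 5, 7] / [3, 6] / [4, 8];  Q = [1, 2, 3, 8] / [4, 6] / [5, 7]
  Insert 9 (step 9): P = [1, 2, 5, 7, 9] / [3, 6] / [4, 8];  Q = [1, 2, 3, 8, 9] / [4, 6] / [5, 7]
Final shape: (5, 2, 2).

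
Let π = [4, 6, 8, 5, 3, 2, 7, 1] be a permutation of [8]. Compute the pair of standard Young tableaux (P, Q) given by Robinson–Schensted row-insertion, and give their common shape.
P = [1, 5, 7] / [2, 8] / [3] / [4] / [6];  Q = [1, 2, 3] / [4, 7] / [5] / [6] / [8];  common shape = (3, 2, 1, 1, 1)

Row-insert the values π_1, π_2, … into P one at a time, bumping the leftmost entry strictly greater than the inserted value down to the next row. The recording tableau Q records, in position (i, j), the step at which that cell was added to P.
  Insert 4 (step 1): P = [4];  Q = [1]
  Insert 6 (step 2): P = [4, 6];  Q = [1, 2]
  Insert 8 (step 3): P = [4, 6, 8];  Q = [1, 2, 3]
  Insert 5 (step 4): P = [4, 5, 8] / [6];  Q = [1, 2, 3] / [4]
  Insert 3 (step 5): P = [3, 5, 8] / [4] / [6];  Q = [1, 2, 3] / [4] / [5]
  Insert 2 (step 6): P = [2, 5, 8] / [3] / [4] / [6];  Q = [1, 2, 3] / [4] / [5] / [6]
  Insert 7 (step 7): P = [2, 5, 7] / [3, 8] / [4] / [6];  Q = [1, 2, 3] / [4, 7] / [5] / [6]
  Insert 1 (step 8): P = [1, 5, 7] / [2, 8] / [3] / [4] / [6];  Q = [1, 2, 3] / [4, 7] / [5] / [6] / [8]
Final shape: (3, 2, 1, 1, 1).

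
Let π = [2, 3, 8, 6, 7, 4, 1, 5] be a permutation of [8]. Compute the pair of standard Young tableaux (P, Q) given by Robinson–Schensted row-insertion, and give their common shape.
P = [1, 3, 4, 5] / [2, 7] / [6] / [8];  Q = [1, 2, 3, 5] / [4, 8] / [6] / [7];  common shape = (4, 2, 1, 1)

Row-insert the values π_1, π_2, … into P one at a time, bumping the leftmost entry strictly greater than the inserted value down to the next row. The recording tableau Q records, in position (i, j), the step at which that cell was added to P.
  Insert 2 (step 1): P = [2];  Q = [1]
  Insert 3 (step 2): P = [2, 3];  Q = [1, 2]
  Insert 8 (step 3): P = [2, 3, 8];  Q = [1, 2, 3]
  Insert 6 (step 4): P = [2, 3, 6] / [8];  Q = [1, 2, 3] / [4]
  Insert 7 (step 5): P = [2, 3, 6, 7] / [8];  Q = [1, 2, 3, 5] / [4]
  Insert 4 (step 6): P = [2, 3, 4, 7] / [6] / [8];  Q = [1, 2, 3, 5] / [4] / [6]
  Insert 1 (step 7): P = [1, 3, 4, 7] / [2] / [6] / [8];  Q = [1, 2, 3, 5] / [4] / [6] / [7]
  Insert 5 (step 8): P = [1, 3, 4, 5] / [2, 7] / [6] / [8];  Q = [1, 2, 3, 5] / [4, 8] / [6] / [7]
Final shape: (4, 2, 1, 1).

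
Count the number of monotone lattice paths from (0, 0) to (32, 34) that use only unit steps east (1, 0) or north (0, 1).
Number of paths = 7007092303604022630

A monotone lattice path from (0, 0) to (32, 34) consists of 32 east steps and 34 north steps in some order, so it is determined by which 32 of the 66 steps are east. The count is C(66, 32) = 7007092303604022630.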